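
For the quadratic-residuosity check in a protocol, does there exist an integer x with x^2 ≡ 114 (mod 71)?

(114|71)
  = (43|71)    [114 ≡ 43 mod 71]
  = -(71|43)    [QR: both ≡ 3 mod 4, sign flips]
  = -(28|43)    [71 ≡ 28 mod 43]
  = -(7|43)    [43 ≡ 3 mod 8 ⇒ (2|43)^2 = +1]
  = (43|7)    [QR: both ≡ 3 mod 4, sign flips]
  = (1|7)    [43 ≡ 1 mod 7]
  = 1    [(1|7) = 1]
(114|71) = 1, and 71 is prime, so 114 is a quadratic residue mod 71.

yes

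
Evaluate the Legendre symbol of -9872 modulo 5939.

1

(-9872 / 5939)
  = (2006 / 5939)    [-9872 ≡ 2006 mod 5939]
  = -(1003 / 5939)    [5939 ≡ 3 mod 8 ⇒ (2 / 5939) = -1]
  = (5939 / 1003)    [QR: both ≡ 3 mod 4, sign flips]
  = (924 / 1003)    [5939 ≡ 924 mod 1003]
  = (231 / 1003)    [1003 ≡ 3 mod 8 ⇒ (2 / 1003)^2 = +1]
  = -(1003 / 231)    [QR: both ≡ 3 mod 4, sign flips]
  = -(79 / 231)    [1003 ≡ 79 mod 231]
  = (231 / 79)    [QR: both ≡ 3 mod 4, sign flips]
  = (73 / 79)    [231 ≡ 73 mod 79]
  = (79 / 73)    [QR: 73 ≡ 1 mod 4, sign kept]
  = (6 / 73)    [79 ≡ 6 mod 73]
  = (3 / 73)    [73 ≡ 1 mod 8 ⇒ (2 / 73) = +1]
  = (73 / 3)    [QR: 73 ≡ 1 mod 4, sign kept]
  = (1 / 3)    [73 ≡ 1 mod 3]
  = 1    [(1 / 3) = 1]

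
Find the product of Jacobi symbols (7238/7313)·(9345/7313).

By multiplicativity, (7238·9345/7313) = (7238/7313)·(9345/7313).
First factor (7238/7313):
Factor out 2: 7238 = 2·3619. Since 7313 ≡ 1 (mod 8), (2/7313) = +1. Now have (3619/7313).
7313 ≡ 1 (mod 4), so quadratic reciprocity gives (3619/7313) = (7313/3619). Reduce: 7313 ≡ 75 (mod 3619). Now have (75/3619).
Both 75 ≡ 3 and 3619 ≡ 3 (mod 4), so reciprocity gives (75/3619) = -(3619/75). Reduce: 3619 ≡ 19 (mod 75). Now have -(19/75).
Both 19 ≡ 3 and 75 ≡ 3 (mod 4), so reciprocity gives (19/75) = -(75/19). Reduce: 75 ≡ 18 (mod 19). Now have (18/19).
Factor out 2: 18 = 2·9. Since 19 ≡ 3 (mod 8), (2/19) = -1. Now have -(9/19).
9 ≡ 1 (mod 4), so quadratic reciprocity gives (9/19) = (19/9). Reduce: 19 ≡ 1 (mod 9). Now have -(1/9).
(1/9) = 1. Collecting the sign factors: -1.
Second factor (9345/7313):
Reduce the numerator: 9345 ≡ 2032 (mod 7313), so (9345/7313) = (2032/7313).
Factor out 2: 2032 = 2^4·127. Since 7313 ≡ 1 (mod 8), (2/7313) = +1, and (2/7313)^4 = +1. Now have (127/7313).
7313 ≡ 1 (mod 4), so quadratic reciprocity gives (127/7313) = (7313/127). Reduce: 7313 ≡ 74 (mod 127). Now have (74/127).
Factor out 2: 74 = 2·37. Since 127 ≡ 7 (mod 8), (2/127) = +1. Now have (37/127).
37 ≡ 1 (mod 4), so quadratic reciprocity gives (37/127) = (127/37). Reduce: 127 ≡ 16 (mod 37). Now have (16/37).
Factor out 2: 16 = 2^4. Since 37 ≡ 5 (mod 8), (2/37) = -1, and (2/37)^4 = +1. Now have (1/37).
(1/37) = 1. Collecting the sign factors: 1.
Product: (-1)·(1) = -1.

-1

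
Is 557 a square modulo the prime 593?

yes

557 ≡ 1 (mod 4), so quadratic reciprocity gives (557/593) = (593/557). Reduce: 593 ≡ 36 (mod 557). Now have (36/557).
Factor out 2: 36 = 2^2·9. Since 557 ≡ 5 (mod 8), (2/557) = -1, and (2/557)^2 = +1. Now have (9/557).
9 ≡ 1 (mod 4), so quadratic reciprocity gives (9/557) = (557/9). Reduce: 557 ≡ 8 (mod 9). Now have (8/9).
Factor out 2: 8 = 2^3. Since 9 ≡ 1 (mod 8), (2/9) = +1, and (2/9)^3 = +1. Now have (1/9).
(1/9) = 1. Collecting the sign factors: 1.
The Legendre symbol is 1, so x^2 ≡ 557 (mod 593) has solution.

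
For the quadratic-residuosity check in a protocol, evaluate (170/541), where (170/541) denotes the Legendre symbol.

(170/541)
  = -(85/541)    [541 ≡ 5 mod 8 ⇒ (2/541) = -1]
  = -(541/85)    [QR: 85 ≡ 1 mod 4, sign kept]
  = -(31/85)    [541 ≡ 31 mod 85]
  = -(85/31)    [QR: 85 ≡ 1 mod 4, sign kept]
  = -(23/31)    [85 ≡ 23 mod 31]
  = (31/23)    [QR: both ≡ 3 mod 4, sign flips]
  = (8/23)    [31 ≡ 8 mod 23]
  = (1/23)    [23 ≡ 7 mod 8 ⇒ (2/23)^3 = +1]
  = 1    [(1/23) = 1]

1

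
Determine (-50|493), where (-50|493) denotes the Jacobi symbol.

(-50|493)
  = (443|493)    [-50 ≡ 443 mod 493]
  = (493|443)    [QR: 493 ≡ 1 mod 4, sign kept]
  = (50|443)    [493 ≡ 50 mod 443]
  = -(25|443)    [443 ≡ 3 mod 8 ⇒ (2|443) = -1]
  = -(443|25)    [QR: 25 ≡ 1 mod 4, sign kept]
  = -(18|25)    [443 ≡ 18 mod 25]
  = -(9|25)    [25 ≡ 1 mod 8 ⇒ (2|25) = +1]
  = -(25|9)    [QR: 9 ≡ 1 mod 4, sign kept]
  = -(7|9)    [25 ≡ 7 mod 9]
  = -(9|7)    [QR: 9 ≡ 1 mod 4, sign kept]
  = -(2|7)    [9 ≡ 2 mod 7]
  = -(1|7)    [7 ≡ 7 mod 8 ⇒ (2|7) = +1]
  = -1    [(1|7) = 1]

-1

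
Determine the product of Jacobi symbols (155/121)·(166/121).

By multiplicativity, (155·166/121) = (155/121)·(166/121).
First factor (155/121):
(155/121)
  = (34/121)    [155 ≡ 34 mod 121]
  = (17/121)    [121 ≡ 1 mod 8 ⇒ (2/121) = +1]
  = (121/17)    [QR: 17 ≡ 1 mod 4, sign kept]
  = (2/17)    [121 ≡ 2 mod 17]
  = (1/17)    [17 ≡ 1 mod 8 ⇒ (2/17) = +1]
  = 1    [(1/17) = 1]
Second factor (166/121):
(166/121)
  = (45/121)    [166 ≡ 45 mod 121]
  = (121/45)    [QR: 45 ≡ 1 mod 4, sign kept]
  = (31/45)    [121 ≡ 31 mod 45]
  = (45/31)    [QR: 45 ≡ 1 mod 4, sign kept]
  = (14/31)    [45 ≡ 14 mod 31]
  = (7/31)    [31 ≡ 7 mod 8 ⇒ (2/31) = +1]
  = -(31/7)    [QR: both ≡ 3 mod 4, sign flips]
  = -(3/7)    [31 ≡ 3 mod 7]
  = (7/3)    [QR: both ≡ 3 mod 4, sign flips]
  = (1/3)    [7 ≡ 1 mod 3]
  = 1    [(1/3) = 1]
Product: (1)·(1) = 1.

1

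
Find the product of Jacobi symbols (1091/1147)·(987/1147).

-1

By multiplicativity, (1091·987/1147) = (1091/1147)·(987/1147).
First factor (1091/1147):
(1091/1147)
  = -(1147/1091)    [QR: both ≡ 3 mod 4, sign flips]
  = -(56/1091)    [1147 ≡ 56 mod 1091]
  = (7/1091)    [1091 ≡ 3 mod 8 ⇒ (2/1091)^3 = -1]
  = -(1091/7)    [QR: both ≡ 3 mod 4, sign flips]
  = -(6/7)    [1091 ≡ 6 mod 7]
  = -(3/7)    [7 ≡ 7 mod 8 ⇒ (2/7) = +1]
  = (7/3)    [QR: both ≡ 3 mod 4, sign flips]
  = (1/3)    [7 ≡ 1 mod 3]
  = 1    [(1/3) = 1]
Second factor (987/1147):
(987/1147)
  = -(1147/987)    [QR: both ≡ 3 mod 4, sign flips]
  = -(160/987)    [1147 ≡ 160 mod 987]
  = (5/987)    [987 ≡ 3 mod 8 ⇒ (2/987)^5 = -1]
  = (987/5)    [QR: 5 ≡ 1 mod 4, sign kept]
  = (2/5)    [987 ≡ 2 mod 5]
  = -(1/5)    [5 ≡ 5 mod 8 ⇒ (2/5) = -1]
  = -1    [(1/5) = 1]
Product: (1)·(-1) = -1.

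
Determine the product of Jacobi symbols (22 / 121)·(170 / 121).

0

By multiplicativity, (22·170 / 121) = (22 / 121)·(170 / 121).
First factor (22 / 121):
(22 / 121)
  = (11 / 121)    [121 ≡ 1 mod 8 ⇒ (2 / 121) = +1]
  = (121 / 11)    [QR: 121 ≡ 1 mod 4, sign kept]
  = (0 / 11)    [121 ≡ 0 mod 11]
  = 0    [numerator 0, gcd > 1]
Second factor (170 / 121):
(170 / 121)
  = (49 / 121)    [170 ≡ 49 mod 121]
  = (121 / 49)    [QR: 49 ≡ 1 mod 4, sign kept]
  = (23 / 49)    [121 ≡ 23 mod 49]
  = (49 / 23)    [QR: 49 ≡ 1 mod 4, sign kept]
  = (3 / 23)    [49 ≡ 3 mod 23]
  = -(23 / 3)    [QR: both ≡ 3 mod 4, sign flips]
  = -(2 / 3)    [23 ≡ 2 mod 3]
  = (1 / 3)    [3 ≡ 3 mod 8 ⇒ (2 / 3) = -1]
  = 1    [(1 / 3) = 1]
Product: (0)·(1) = 0.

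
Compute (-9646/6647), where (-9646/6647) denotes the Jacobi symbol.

Pull out -1: (-9646/6647) = (-1/6647)·(9646/6647). Since 6647 ≡ 3 (mod 4), (-1/6647) = -1. Now have -(9646/6647).
Reduce the numerator: 9646 ≡ 2999 (mod 6647), so (9646/6647) = (2999/6647).
Both 2999 ≡ 3 and 6647 ≡ 3 (mod 4), so reciprocity gives (2999/6647) = -(6647/2999). Reduce: 6647 ≡ 649 (mod 2999). Now have (649/2999).
649 ≡ 1 (mod 4), so quadratic reciprocity gives (649/2999) = (2999/649). Reduce: 2999 ≡ 403 (mod 649). Now have (403/649).
649 ≡ 1 (mod 4), so quadratic reciprocity gives (403/649) = (649/403). Reduce: 649 ≡ 246 (mod 403). Now have (246/403).
Factor out 2: 246 = 2·123. Since 403 ≡ 3 (mod 8), (2/403) = -1. Now have -(123/403).
Both 123 ≡ 3 and 403 ≡ 3 (mod 4), so reciprocity gives (123/403) = -(403/123). Reduce: 403 ≡ 34 (mod 123). Now have (34/123).
Factor out 2: 34 = 2·17. Since 123 ≡ 3 (mod 8), (2/123) = -1. Now have -(17/123).
17 ≡ 1 (mod 4), so quadratic reciprocity gives (17/123) = (123/17). Reduce: 123 ≡ 4 (mod 17). Now have -(4/17).
Factor out 2: 4 = 2^2. Since 17 ≡ 1 (mod 8), (2/17) = +1, and (2/17)^2 = +1. Now have -(1/17).
(1/17) = 1. Collecting the sign factors: -1.

-1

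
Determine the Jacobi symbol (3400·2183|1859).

1

By multiplicativity, (3400·2183|1859) = (3400|1859)·(2183|1859).
First factor (3400|1859):
Reduce the numerator: 3400 ≡ 1541 (mod 1859), so (3400|1859) = (1541|1859).
1541 ≡ 1 (mod 4), so quadratic reciprocity gives (1541|1859) = (1859|1541). Reduce: 1859 ≡ 318 (mod 1541). Now have (318|1541).
Factor out 2: 318 = 2·159. Since 1541 ≡ 5 (mod 8), (2|1541) = -1. Now have -(159|1541).
1541 ≡ 1 (mod 4), so quadratic reciprocity gives (159|1541) = (1541|159). Reduce: 1541 ≡ 110 (mod 159). Now have -(110|159).
Factor out 2: 110 = 2·55. Since 159 ≡ 7 (mod 8), (2|159) = +1. Now have -(55|159).
Both 55 ≡ 3 and 159 ≡ 3 (mod 4), so reciprocity gives (55|159) = -(159|55). Reduce: 159 ≡ 49 (mod 55). Now have (49|55).
49 ≡ 1 (mod 4), so quadratic reciprocity gives (49|55) = (55|49). Reduce: 55 ≡ 6 (mod 49). Now have (6|49).
Factor out 2: 6 = 2·3. Since 49 ≡ 1 (mod 8), (2|49) = +1. Now have (3|49).
49 ≡ 1 (mod 4), so quadratic reciprocity gives (3|49) = (49|3). Reduce: 49 ≡ 1 (mod 3). Now have (1|3).
(1|3) = 1. Collecting the sign factors: 1.
Second factor (2183|1859):
Reduce the numerator: 2183 ≡ 324 (mod 1859), so (2183|1859) = (324|1859).
Factor out 2: 324 = 2^2·81. Since 1859 ≡ 3 (mod 8), (2|1859) = -1, and (2|1859)^2 = +1. Now have (81|1859).
81 ≡ 1 (mod 4), so quadratic reciprocity gives (81|1859) = (1859|81). Reduce: 1859 ≡ 77 (mod 81). Now have (77|81).
77 ≡ 1 (mod 4), so quadratic reciprocity gives (77|81) = (81|77). Reduce: 81 ≡ 4 (mod 77). Now have (4|77).
Factor out 2: 4 = 2^2. Since 77 ≡ 5 (mod 8), (2|77) = -1, and (2|77)^2 = +1. Now have (1|77).
(1|77) = 1. Collecting the sign factors: 1.
Product: (1)·(1) = 1.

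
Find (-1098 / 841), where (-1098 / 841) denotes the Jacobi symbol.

(-1098 / 841)
  = (1098 / 841)    [841 ≡ 1 mod 4 ⇒ (-1 / 841) = +1]
  = (257 / 841)    [1098 ≡ 257 mod 841]
  = (841 / 257)    [QR: 257 ≡ 1 mod 4, sign kept]
  = (70 / 257)    [841 ≡ 70 mod 257]
  = (35 / 257)    [257 ≡ 1 mod 8 ⇒ (2 / 257) = +1]
  = (257 / 35)    [QR: 257 ≡ 1 mod 4, sign kept]
  = (12 / 35)    [257 ≡ 12 mod 35]
  = (3 / 35)    [35 ≡ 3 mod 8 ⇒ (2 / 35)^2 = +1]
  = -(35 / 3)    [QR: both ≡ 3 mod 4, sign flips]
  = -(2 / 3)    [35 ≡ 2 mod 3]
  = (1 / 3)    [3 ≡ 3 mod 8 ⇒ (2 / 3) = -1]
  = 1    [(1 / 3) = 1]

1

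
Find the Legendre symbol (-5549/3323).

(-5549/3323)
  = -(5549/3323)    [3323 ≡ 3 mod 4 ⇒ (-1/3323) = -1]
  = -(2226/3323)    [5549 ≡ 2226 mod 3323]
  = (1113/3323)    [3323 ≡ 3 mod 8 ⇒ (2/3323) = -1]
  = (3323/1113)    [QR: 1113 ≡ 1 mod 4, sign kept]
  = (1097/1113)    [3323 ≡ 1097 mod 1113]
  = (1113/1097)    [QR: 1097 ≡ 1 mod 4, sign kept]
  = (16/1097)    [1113 ≡ 16 mod 1097]
  = (1/1097)    [1097 ≡ 1 mod 8 ⇒ (2/1097)^4 = +1]
  = 1    [(1/1097) = 1]

1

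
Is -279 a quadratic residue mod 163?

yes

(-279/163)
  = (47/163)    [-279 ≡ 47 mod 163]
  = -(163/47)    [QR: both ≡ 3 mod 4, sign flips]
  = -(22/47)    [163 ≡ 22 mod 47]
  = -(11/47)    [47 ≡ 7 mod 8 ⇒ (2/47) = +1]
  = (47/11)    [QR: both ≡ 3 mod 4, sign flips]
  = (3/11)    [47 ≡ 3 mod 11]
  = -(11/3)    [QR: both ≡ 3 mod 4, sign flips]
  = -(2/3)    [11 ≡ 2 mod 3]
  = (1/3)    [3 ≡ 3 mod 8 ⇒ (2/3) = -1]
  = 1    [(1/3) = 1]
(-279/163) = 1, and 163 is prime, so -279 is a quadratic residue mod 163.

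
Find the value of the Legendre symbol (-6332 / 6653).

(-6332 / 6653)
  = (321 / 6653)    [-6332 ≡ 321 mod 6653]
  = (6653 / 321)    [QR: 321 ≡ 1 mod 4, sign kept]
  = (233 / 321)    [6653 ≡ 233 mod 321]
  = (321 / 233)    [QR: 233 ≡ 1 mod 4, sign kept]
  = (88 / 233)    [321 ≡ 88 mod 233]
  = (11 / 233)    [233 ≡ 1 mod 8 ⇒ (2 / 233)^3 = +1]
  = (233 / 11)    [QR: 233 ≡ 1 mod 4, sign kept]
  = (2 / 11)    [233 ≡ 2 mod 11]
  = -(1 / 11)    [11 ≡ 3 mod 8 ⇒ (2 / 11) = -1]
  = -1    [(1 / 11) = 1]

-1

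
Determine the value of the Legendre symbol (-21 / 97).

Reduce the numerator: -21 ≡ 76 (mod 97), so (-21 / 97) = (76 / 97).
Factor out 2: 76 = 2^2·19. Since 97 ≡ 1 (mod 8), (2 / 97) = +1, and (2 / 97)^2 = +1. Now have (19 / 97).
97 ≡ 1 (mod 4), so quadratic reciprocity gives (19 / 97) = (97 / 19). Reduce: 97 ≡ 2 (mod 19). Now have (2 / 19).
Factor out 2: 2 = 2. Since 19 ≡ 3 (mod 8), (2 / 19) = -1. Now have -(1 / 19).
(1 / 19) = 1. Collecting the sign factors: -1.

-1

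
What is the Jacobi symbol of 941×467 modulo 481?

By multiplicativity, (941·467/481) = (941/481)·(467/481).
First factor (941/481):
Reduce the numerator: 941 ≡ 460 (mod 481), so (941/481) = (460/481).
Factor out 2: 460 = 2^2·115. Since 481 ≡ 1 (mod 8), (2/481) = +1, and (2/481)^2 = +1. Now have (115/481).
481 ≡ 1 (mod 4), so quadratic reciprocity gives (115/481) = (481/115). Reduce: 481 ≡ 21 (mod 115). Now have (21/115).
21 ≡ 1 (mod 4), so quadratic reciprocity gives (21/115) = (115/21). Reduce: 115 ≡ 10 (mod 21). Now have (10/21).
Factor out 2: 10 = 2·5. Since 21 ≡ 5 (mod 8), (2/21) = -1. Now have -(5/21).
5 ≡ 1 (mod 4), so quadratic reciprocity gives (5/21) = (21/5). Reduce: 21 ≡ 1 (mod 5). Now have -(1/5).
(1/5) = 1. Collecting the sign factors: -1.
Second factor (467/481):
481 ≡ 1 (mod 4), so quadratic reciprocity gives (467/481) = (481/467). Reduce: 481 ≡ 14 (mod 467). Now have (14/467).
Factor out 2: 14 = 2·7. Since 467 ≡ 3 (mod 8), (2/467) = -1. Now have -(7/467).
Both 7 ≡ 3 and 467 ≡ 3 (mod 4), so reciprocity gives (7/467) = -(467/7). Reduce: 467 ≡ 5 (mod 7). Now have (5/7).
5 ≡ 1 (mod 4), so quadratic reciprocity gives (5/7) = (7/5). Reduce: 7 ≡ 2 (mod 5). Now have (2/5).
Factor out 2: 2 = 2. Since 5 ≡ 5 (mod 8), (2/5) = -1. Now have -(1/5).
(1/5) = 1. Collecting the sign factors: -1.
Product: (-1)·(-1) = 1.

1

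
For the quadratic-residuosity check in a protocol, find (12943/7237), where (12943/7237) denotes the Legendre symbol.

Reduce the numerator: 12943 ≡ 5706 (mod 7237), so (12943/7237) = (5706/7237).
Factor out 2: 5706 = 2·2853. Since 7237 ≡ 5 (mod 8), (2/7237) = -1. Now have -(2853/7237).
2853 ≡ 1 (mod 4), so quadratic reciprocity gives (2853/7237) = (7237/2853). Reduce: 7237 ≡ 1531 (mod 2853). Now have -(1531/2853).
2853 ≡ 1 (mod 4), so quadratic reciprocity gives (1531/2853) = (2853/1531). Reduce: 2853 ≡ 1322 (mod 1531). Now have -(1322/1531).
Factor out 2: 1322 = 2·661. Since 1531 ≡ 3 (mod 8), (2/1531) = -1. Now have (661/1531).
661 ≡ 1 (mod 4), so quadratic reciprocity gives (661/1531) = (1531/661). Reduce: 1531 ≡ 209 (mod 661). Now have (209/661).
209 ≡ 1 (mod 4), so quadratic reciprocity gives (209/661) = (661/209). Reduce: 661 ≡ 34 (mod 209). Now have (34/209).
Factor out 2: 34 = 2·17. Since 209 ≡ 1 (mod 8), (2/209) = +1. Now have (17/209).
17 ≡ 1 (mod 4), so quadratic reciprocity gives (17/209) = (209/17). Reduce: 209 ≡ 5 (mod 17). Now have (5/17).
5 ≡ 1 (mod 4), so quadratic reciprocity gives (5/17) = (17/5). Reduce: 17 ≡ 2 (mod 5). Now have (2/5).
Factor out 2: 2 = 2. Since 5 ≡ 5 (mod 8), (2/5) = -1. Now have -(1/5).
(1/5) = 1. Collecting the sign factors: -1.

-1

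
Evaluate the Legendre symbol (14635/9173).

Reduce the numerator: 14635 ≡ 5462 (mod 9173), so (14635/9173) = (5462/9173).
Factor out 2: 5462 = 2·2731. Since 9173 ≡ 5 (mod 8), (2/9173) = -1. Now have -(2731/9173).
9173 ≡ 1 (mod 4), so quadratic reciprocity gives (2731/9173) = (9173/2731). Reduce: 9173 ≡ 980 (mod 2731). Now have -(980/2731).
Factor out 2: 980 = 2^2·245. Since 2731 ≡ 3 (mod 8), (2/2731) = -1, and (2/2731)^2 = +1. Now have -(245/2731).
245 ≡ 1 (mod 4), so quadratic reciprocity gives (245/2731) = (2731/245). Reduce: 2731 ≡ 36 (mod 245). Now have -(36/245).
Factor out 2: 36 = 2^2·9. Since 245 ≡ 5 (mod 8), (2/245) = -1, and (2/245)^2 = +1. Now have -(9/245).
9 ≡ 1 (mod 4), so quadratic reciprocity gives (9/245) = (245/9). Reduce: 245 ≡ 2 (mod 9). Now have -(2/9).
Factor out 2: 2 = 2. Since 9 ≡ 1 (mod 8), (2/9) = +1. Now have -(1/9).
(1/9) = 1. Collecting the sign factors: -1.

-1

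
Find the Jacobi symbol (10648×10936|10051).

By multiplicativity, (10648·10936|10051) = (10648|10051)·(10936|10051).
First factor (10648|10051):
(10648|10051)
  = (597|10051)    [10648 ≡ 597 mod 10051]
  = (10051|597)    [QR: 597 ≡ 1 mod 4, sign kept]
  = (499|597)    [10051 ≡ 499 mod 597]
  = (597|499)    [QR: 597 ≡ 1 mod 4, sign kept]
  = (98|499)    [597 ≡ 98 mod 499]
  = -(49|499)    [499 ≡ 3 mod 8 ⇒ (2|499) = -1]
  = -(499|49)    [QR: 49 ≡ 1 mod 4, sign kept]
  = -(9|49)    [499 ≡ 9 mod 49]
  = -(49|9)    [QR: 9 ≡ 1 mod 4, sign kept]
  = -(4|9)    [49 ≡ 4 mod 9]
  = -(1|9)    [9 ≡ 1 mod 8 ⇒ (2|9)^2 = +1]
  = -1    [(1|9) = 1]
Second factor (10936|10051):
(10936|10051)
  = (885|10051)    [10936 ≡ 885 mod 10051]
  = (10051|885)    [QR: 885 ≡ 1 mod 4, sign kept]
  = (316|885)    [10051 ≡ 316 mod 885]
  = (79|885)    [885 ≡ 5 mod 8 ⇒ (2|885)^2 = +1]
  = (885|79)    [QR: 885 ≡ 1 mod 4, sign kept]
  = (16|79)    [885 ≡ 16 mod 79]
  = (1|79)    [79 ≡ 7 mod 8 ⇒ (2|79)^4 = +1]
  = 1    [(1|79) = 1]
Product: (-1)·(1) = -1.

-1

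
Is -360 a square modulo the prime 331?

(-360|331)
  = (302|331)    [-360 ≡ 302 mod 331]
  = -(151|331)    [331 ≡ 3 mod 8 ⇒ (2|331) = -1]
  = (331|151)    [QR: both ≡ 3 mod 4, sign flips]
  = (29|151)    [331 ≡ 29 mod 151]
  = (151|29)    [QR: 29 ≡ 1 mod 4, sign kept]
  = (6|29)    [151 ≡ 6 mod 29]
  = -(3|29)    [29 ≡ 5 mod 8 ⇒ (2|29) = -1]
  = -(29|3)    [QR: 29 ≡ 1 mod 4, sign kept]
  = -(2|3)    [29 ≡ 2 mod 3]
  = (1|3)    [3 ≡ 3 mod 8 ⇒ (2|3) = -1]
  = 1    [(1|3) = 1]
The Legendre symbol is 1, so x^2 ≡ -360 (mod 331) has solution.

yes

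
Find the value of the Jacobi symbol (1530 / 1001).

1

Reduce the numerator: 1530 ≡ 529 (mod 1001), so (1530 / 1001) = (529 / 1001).
529 ≡ 1 (mod 4), so quadratic reciprocity gives (529 / 1001) = (1001 / 529). Reduce: 1001 ≡ 472 (mod 529). Now have (472 / 529).
Factor out 2: 472 = 2^3·59. Since 529 ≡ 1 (mod 8), (2 / 529) = +1, and (2 / 529)^3 = +1. Now have (59 / 529).
529 ≡ 1 (mod 4), so quadratic reciprocity gives (59 / 529) = (529 / 59). Reduce: 529 ≡ 57 (mod 59). Now have (57 / 59).
57 ≡ 1 (mod 4), so quadratic reciprocity gives (57 / 59) = (59 / 57). Reduce: 59 ≡ 2 (mod 57). Now have (2 / 57).
Factor out 2: 2 = 2. Since 57 ≡ 1 (mod 8), (2 / 57) = +1. Now have (1 / 57).
(1 / 57) = 1. Collecting the sign factors: 1.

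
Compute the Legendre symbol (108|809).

Factor out 2: 108 = 2^2·27. Since 809 ≡ 1 (mod 8), (2|809) = +1, and (2|809)^2 = +1. Now have (27|809).
809 ≡ 1 (mod 4), so quadratic reciprocity gives (27|809) = (809|27). Reduce: 809 ≡ 26 (mod 27). Now have (26|27).
Factor out 2: 26 = 2·13. Since 27 ≡ 3 (mod 8), (2|27) = -1. Now have -(13|27).
13 ≡ 1 (mod 4), so quadratic reciprocity gives (13|27) = (27|13). Reduce: 27 ≡ 1 (mod 13). Now have -(1|13).
(1|13) = 1. Collecting the sign factors: -1.

-1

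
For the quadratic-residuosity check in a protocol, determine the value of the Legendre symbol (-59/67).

-1

(-59/67)
  = -(59/67)    [67 ≡ 3 mod 4 ⇒ (-1/67) = -1]
  = (67/59)    [QR: both ≡ 3 mod 4, sign flips]
  = (8/59)    [67 ≡ 8 mod 59]
  = -(1/59)    [59 ≡ 3 mod 8 ⇒ (2/59)^3 = -1]
  = -1    [(1/59) = 1]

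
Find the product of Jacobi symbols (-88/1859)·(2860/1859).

By multiplicativity, (-88·2860/1859) = (-88/1859)·(2860/1859).
First factor (-88/1859):
(-88/1859)
  = (1771/1859)    [-88 ≡ 1771 mod 1859]
  = -(1859/1771)    [QR: both ≡ 3 mod 4, sign flips]
  = -(88/1771)    [1859 ≡ 88 mod 1771]
  = (11/1771)    [1771 ≡ 3 mod 8 ⇒ (2/1771)^3 = -1]
  = -(1771/11)    [QR: both ≡ 3 mod 4, sign flips]
  = -(0/11)    [1771 ≡ 0 mod 11]
  = 0    [numerator 0, gcd > 1]
Second factor (2860/1859):
(2860/1859)
  = (1001/1859)    [2860 ≡ 1001 mod 1859]
  = (1859/1001)    [QR: 1001 ≡ 1 mod 4, sign kept]
  = (858/1001)    [1859 ≡ 858 mod 1001]
  = (429/1001)    [1001 ≡ 1 mod 8 ⇒ (2/1001) = +1]
  = (1001/429)    [QR: 429 ≡ 1 mod 4, sign kept]
  = (143/429)    [1001 ≡ 143 mod 429]
  = (429/143)    [QR: 429 ≡ 1 mod 4, sign kept]
  = (0/143)    [429 ≡ 0 mod 143]
  = 0    [numerator 0, gcd > 1]
Product: (0)·(0) = 0.

0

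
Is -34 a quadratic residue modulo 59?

yes

(-34|59)
  = (25|59)    [-34 ≡ 25 mod 59]
  = (59|25)    [QR: 25 ≡ 1 mod 4, sign kept]
  = (9|25)    [59 ≡ 9 mod 25]
  = (25|9)    [QR: 9 ≡ 1 mod 4, sign kept]
  = (7|9)    [25 ≡ 7 mod 9]
  = (9|7)    [QR: 9 ≡ 1 mod 4, sign kept]
  = (2|7)    [9 ≡ 2 mod 7]
  = (1|7)    [7 ≡ 7 mod 8 ⇒ (2|7) = +1]
  = 1    [(1|7) = 1]
The Legendre symbol is 1, so x^2 ≡ -34 (mod 59) has solution.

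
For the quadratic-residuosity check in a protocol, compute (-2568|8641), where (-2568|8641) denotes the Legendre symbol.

1

Pull out -1: (-2568|8641) = (-1|8641)·(2568|8641). Since 8641 ≡ 1 (mod 4), (-1|8641) = +1. Now have (2568|8641).
Factor out 2: 2568 = 2^3·321. Since 8641 ≡ 1 (mod 8), (2|8641) = +1, and (2|8641)^3 = +1. Now have (321|8641).
321 ≡ 1 (mod 4), so quadratic reciprocity gives (321|8641) = (8641|321). Reduce: 8641 ≡ 295 (mod 321). Now have (295|321).
321 ≡ 1 (mod 4), so quadratic reciprocity gives (295|321) = (321|295). Reduce: 321 ≡ 26 (mod 295). Now have (26|295).
Factor out 2: 26 = 2·13. Since 295 ≡ 7 (mod 8), (2|295) = +1. Now have (13|295).
13 ≡ 1 (mod 4), so quadratic reciprocity gives (13|295) = (295|13). Reduce: 295 ≡ 9 (mod 13). Now have (9|13).
9 ≡ 1 (mod 4), so quadratic reciprocity gives (9|13) = (13|9). Reduce: 13 ≡ 4 (mod 9). Now have (4|9).
Factor out 2: 4 = 2^2. Since 9 ≡ 1 (mod 8), (2|9) = +1, and (2|9)^2 = +1. Now have (1|9).
(1|9) = 1. Collecting the sign factors: 1.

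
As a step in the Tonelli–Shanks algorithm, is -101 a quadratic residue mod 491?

no

(-101|491)
  = -(101|491)    [491 ≡ 3 mod 4 ⇒ (-1|491) = -1]
  = -(491|101)    [QR: 101 ≡ 1 mod 4, sign kept]
  = -(87|101)    [491 ≡ 87 mod 101]
  = -(101|87)    [QR: 101 ≡ 1 mod 4, sign kept]
  = -(14|87)    [101 ≡ 14 mod 87]
  = -(7|87)    [87 ≡ 7 mod 8 ⇒ (2|87) = +1]
  = (87|7)    [QR: both ≡ 3 mod 4, sign flips]
  = (3|7)    [87 ≡ 3 mod 7]
  = -(7|3)    [QR: both ≡ 3 mod 4, sign flips]
  = -(1|3)    [7 ≡ 1 mod 3]
  = -1    [(1|3) = 1]
The Legendre symbol is -1, so x^2 ≡ -101 (mod 491) has no solution.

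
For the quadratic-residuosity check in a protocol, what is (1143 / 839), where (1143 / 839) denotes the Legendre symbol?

Reduce the numerator: 1143 ≡ 304 (mod 839), so (1143 / 839) = (304 / 839).
Factor out 2: 304 = 2^4·19. Since 839 ≡ 7 (mod 8), (2 / 839) = +1, and (2 / 839)^4 = +1. Now have (19 / 839).
Both 19 ≡ 3 and 839 ≡ 3 (mod 4), so reciprocity gives (19 / 839) = -(839 / 19). Reduce: 839 ≡ 3 (mod 19). Now have -(3 / 19).
Both 3 ≡ 3 and 19 ≡ 3 (mod 4), so reciprocity gives (3 / 19) = -(19 / 3). Reduce: 19 ≡ 1 (mod 3). Now have (1 / 3).
(1 / 3) = 1. Collecting the sign factors: 1.

1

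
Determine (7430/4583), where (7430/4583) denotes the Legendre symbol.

-1

Reduce the numerator: 7430 ≡ 2847 (mod 4583), so (7430/4583) = (2847/4583).
Both 2847 ≡ 3 and 4583 ≡ 3 (mod 4), so reciprocity gives (2847/4583) = -(4583/2847). Reduce: 4583 ≡ 1736 (mod 2847). Now have -(1736/2847).
Factor out 2: 1736 = 2^3·217. Since 2847 ≡ 7 (mod 8), (2/2847) = +1, and (2/2847)^3 = +1. Now have -(217/2847).
217 ≡ 1 (mod 4), so quadratic reciprocity gives (217/2847) = (2847/217). Reduce: 2847 ≡ 26 (mod 217). Now have -(26/217).
Factor out 2: 26 = 2·13. Since 217 ≡ 1 (mod 8), (2/217) = +1. Now have -(13/217).
13 ≡ 1 (mod 4), so quadratic reciprocity gives (13/217) = (217/13). Reduce: 217 ≡ 9 (mod 13). Now have -(9/13).
9 ≡ 1 (mod 4), so quadratic reciprocity gives (9/13) = (13/9). Reduce: 13 ≡ 4 (mod 9). Now have -(4/9).
Factor out 2: 4 = 2^2. Since 9 ≡ 1 (mod 8), (2/9) = +1, and (2/9)^2 = +1. Now have -(1/9).
(1/9) = 1. Collecting the sign factors: -1.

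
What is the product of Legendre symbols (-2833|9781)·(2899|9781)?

1

By multiplicativity, (-2833·2899|9781) = (-2833|9781)·(2899|9781).
First factor (-2833|9781):
Pull out -1: (-2833|9781) = (-1|9781)·(2833|9781). Since 9781 ≡ 1 (mod 4), (-1|9781) = +1. Now have (2833|9781).
2833 ≡ 1 (mod 4), so quadratic reciprocity gives (2833|9781) = (9781|2833). Reduce: 9781 ≡ 1282 (mod 2833). Now have (1282|2833).
Factor out 2: 1282 = 2·641. Since 2833 ≡ 1 (mod 8), (2|2833) = +1. Now have (641|2833).
641 ≡ 1 (mod 4), so quadratic reciprocity gives (641|2833) = (2833|641). Reduce: 2833 ≡ 269 (mod 641). Now have (269|641).
269 ≡ 1 (mod 4), so quadratic reciprocity gives (269|641) = (641|269). Reduce: 641 ≡ 103 (mod 269). Now have (103|269).
269 ≡ 1 (mod 4), so quadratic reciprocity gives (103|269) = (269|103). Reduce: 269 ≡ 63 (mod 103). Now have (63|103).
Both 63 ≡ 3 and 103 ≡ 3 (mod 4), so reciprocity gives (63|103) = -(103|63). Reduce: 103 ≡ 40 (mod 63). Now have -(40|63).
Factor out 2: 40 = 2^3·5. Since 63 ≡ 7 (mod 8), (2|63) = +1, and (2|63)^3 = +1. Now have -(5|63).
5 ≡ 1 (mod 4), so quadratic reciprocity gives (5|63) = (63|5). Reduce: 63 ≡ 3 (mod 5). Now have -(3|5).
5 ≡ 1 (mod 4), so quadratic reciprocity gives (3|5) = (5|3). Reduce: 5 ≡ 2 (mod 3). Now have -(2|3).
Factor out 2: 2 = 2. Since 3 ≡ 3 (mod 8), (2|3) = -1. Now have (1|3).
(1|3) = 1. Collecting the sign factors: 1.
Second factor (2899|9781):
9781 ≡ 1 (mod 4), so quadratic reciprocity gives (2899|9781) = (9781|2899). Reduce: 9781 ≡ 1084 (mod 2899). Now have (1084|2899).
Factor out 2: 1084 = 2^2·271. Since 2899 ≡ 3 (mod 8), (2|2899) = -1, and (2|2899)^2 = +1. Now have (271|2899).
Both 271 ≡ 3 and 2899 ≡ 3 (mod 4), so reciprocity gives (271|2899) = -(2899|271). Reduce: 2899 ≡ 189 (mod 271). Now have -(189|271).
189 ≡ 1 (mod 4), so quadratic reciprocity gives (189|271) = (271|189). Reduce: 271 ≡ 82 (mod 189). Now have -(82|189).
Factor out 2: 82 = 2·41. Since 189 ≡ 5 (mod 8), (2|189) = -1. Now have (41|189).
41 ≡ 1 (mod 4), so quadratic reciprocity gives (41|189) = (189|41). Reduce: 189 ≡ 25 (mod 41). Now have (25|41).
25 ≡ 1 (mod 4), so quadratic reciprocity gives (25|41) = (41|25). Reduce: 41 ≡ 16 (mod 25). Now have (16|25).
Factor out 2: 16 = 2^4. Since 25 ≡ 1 (mod 8), (2|25) = +1, and (2|25)^4 = +1. Now have (1|25).
(1|25) = 1. Collecting the sign factors: 1.
Product: (1)·(1) = 1.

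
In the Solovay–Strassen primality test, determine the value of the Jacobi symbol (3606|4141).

1

Factor out 2: 3606 = 2·1803. Since 4141 ≡ 5 (mod 8), (2|4141) = -1. Now have -(1803|4141).
4141 ≡ 1 (mod 4), so quadratic reciprocity gives (1803|4141) = (4141|1803). Reduce: 4141 ≡ 535 (mod 1803). Now have -(535|1803).
Both 535 ≡ 3 and 1803 ≡ 3 (mod 4), so reciprocity gives (535|1803) = -(1803|535). Reduce: 1803 ≡ 198 (mod 535). Now have (198|535).
Factor out 2: 198 = 2·99. Since 535 ≡ 7 (mod 8), (2|535) = +1. Now have (99|535).
Both 99 ≡ 3 and 535 ≡ 3 (mod 4), so reciprocity gives (99|535) = -(535|99). Reduce: 535 ≡ 40 (mod 99). Now have -(40|99).
Factor out 2: 40 = 2^3·5. Since 99 ≡ 3 (mod 8), (2|99) = -1, and (2|99)^3 = -1. Now have (5|99).
5 ≡ 1 (mod 4), so quadratic reciprocity gives (5|99) = (99|5). Reduce: 99 ≡ 4 (mod 5). Now have (4|5).
Factor out 2: 4 = 2^2. Since 5 ≡ 5 (mod 8), (2|5) = -1, and (2|5)^2 = +1. Now have (1|5).
(1|5) = 1. Collecting the sign factors: 1.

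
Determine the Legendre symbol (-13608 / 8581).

Pull out -1: (-13608 / 8581) = (-1 / 8581)·(13608 / 8581). Since 8581 ≡ 1 (mod 4), (-1 / 8581) = +1. Now have (13608 / 8581).
Reduce the numerator: 13608 ≡ 5027 (mod 8581), so (13608 / 8581) = (5027 / 8581).
8581 ≡ 1 (mod 4), so quadratic reciprocity gives (5027 / 8581) = (8581 / 5027). Reduce: 8581 ≡ 3554 (mod 5027). Now have (3554 / 5027).
Factor out 2: 3554 = 2·1777. Since 5027 ≡ 3 (mod 8), (2 / 5027) = -1. Now have -(1777 / 5027).
1777 ≡ 1 (mod 4), so quadratic reciprocity gives (1777 / 5027) = (5027 / 1777). Reduce: 5027 ≡ 1473 (mod 1777). Now have -(1473 / 1777).
1473 ≡ 1 (mod 4), so quadratic reciprocity gives (1473 / 1777) = (1777 / 1473). Reduce: 1777 ≡ 304 (mod 1473). Now have -(304 / 1473).
Factor out 2: 304 = 2^4·19. Since 1473 ≡ 1 (mod 8), (2 / 1473) = +1, and (2 / 1473)^4 = +1. Now have -(19 / 1473).
1473 ≡ 1 (mod 4), so quadratic reciprocity gives (19 / 1473) = (1473 / 19). Reduce: 1473 ≡ 10 (mod 19). Now have -(10 / 19).
Factor out 2: 10 = 2·5. Since 19 ≡ 3 (mod 8), (2 / 19) = -1. Now have (5 / 19).
5 ≡ 1 (mod 4), so quadratic reciprocity gives (5 / 19) = (19 / 5). Reduce: 19 ≡ 4 (mod 5). Now have (4 / 5).
Factor out 2: 4 = 2^2. Since 5 ≡ 5 (mod 8), (2 / 5) = -1, and (2 / 5)^2 = +1. Now have (1 / 5).
(1 / 5) = 1. Collecting the sign factors: 1.

1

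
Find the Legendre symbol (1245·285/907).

By multiplicativity, (1245·285/907) = (1245/907)·(285/907).
First factor (1245/907):
Reduce the numerator: 1245 ≡ 338 (mod 907), so (1245/907) = (338/907).
Factor out 2: 338 = 2·169. Since 907 ≡ 3 (mod 8), (2/907) = -1. Now have -(169/907).
169 ≡ 1 (mod 4), so quadratic reciprocity gives (169/907) = (907/169). Reduce: 907 ≡ 62 (mod 169). Now have -(62/169).
Factor out 2: 62 = 2·31. Since 169 ≡ 1 (mod 8), (2/169) = +1. Now have -(31/169).
169 ≡ 1 (mod 4), so quadratic reciprocity gives (31/169) = (169/31). Reduce: 169 ≡ 14 (mod 31). Now have -(14/31).
Factor out 2: 14 = 2·7. Since 31 ≡ 7 (mod 8), (2/31) = +1. Now have -(7/31).
Both 7 ≡ 3 and 31 ≡ 3 (mod 4), so reciprocity gives (7/31) = -(31/7). Reduce: 31 ≡ 3 (mod 7). Now have (3/7).
Both 3 ≡ 3 and 7 ≡ 3 (mod 4), so reciprocity gives (3/7) = -(7/3). Reduce: 7 ≡ 1 (mod 3). Now have -(1/3).
(1/3) = 1. Collecting the sign factors: -1.
Second factor (285/907):
285 ≡ 1 (mod 4), so quadratic reciprocity gives (285/907) = (907/285). Reduce: 907 ≡ 52 (mod 285). Now have (52/285).
Factor out 2: 52 = 2^2·13. Since 285 ≡ 5 (mod 8), (2/285) = -1, and (2/285)^2 = +1. Now have (13/285).
13 ≡ 1 (mod 4), so quadratic reciprocity gives (13/285) = (285/13). Reduce: 285 ≡ 12 (mod 13). Now have (12/13).
Factor out 2: 12 = 2^2·3. Since 13 ≡ 5 (mod 8), (2/13) = -1, and (2/13)^2 = +1. Now have (3/13).
13 ≡ 1 (mod 4), so quadratic reciprocity gives (3/13) = (13/3). Reduce: 13 ≡ 1 (mod 3). Now have (1/3).
(1/3) = 1. Collecting the sign factors: 1.
Product: (-1)·(1) = -1.

-1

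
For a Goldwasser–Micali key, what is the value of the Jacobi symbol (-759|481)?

1

(-759|481)
  = (759|481)    [481 ≡ 1 mod 4 ⇒ (-1|481) = +1]
  = (278|481)    [759 ≡ 278 mod 481]
  = (139|481)    [481 ≡ 1 mod 8 ⇒ (2|481) = +1]
  = (481|139)    [QR: 481 ≡ 1 mod 4, sign kept]
  = (64|139)    [481 ≡ 64 mod 139]
  = (1|139)    [139 ≡ 3 mod 8 ⇒ (2|139)^6 = +1]
  = 1    [(1|139) = 1]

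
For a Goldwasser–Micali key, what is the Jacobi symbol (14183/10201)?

(14183/10201)
  = (3982/10201)    [14183 ≡ 3982 mod 10201]
  = (1991/10201)    [10201 ≡ 1 mod 8 ⇒ (2/10201) = +1]
  = (10201/1991)    [QR: 10201 ≡ 1 mod 4, sign kept]
  = (246/1991)    [10201 ≡ 246 mod 1991]
  = (123/1991)    [1991 ≡ 7 mod 8 ⇒ (2/1991) = +1]
  = -(1991/123)    [QR: both ≡ 3 mod 4, sign flips]
  = -(23/123)    [1991 ≡ 23 mod 123]
  = (123/23)    [QR: both ≡ 3 mod 4, sign flips]
  = (8/23)    [123 ≡ 8 mod 23]
  = (1/23)    [23 ≡ 7 mod 8 ⇒ (2/23)^3 = +1]
  = 1    [(1/23) = 1]

1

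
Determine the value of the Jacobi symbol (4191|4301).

4301 ≡ 1 (mod 4), so quadratic reciprocity gives (4191|4301) = (4301|4191). Reduce: 4301 ≡ 110 (mod 4191). Now have (110|4191).
Factor out 2: 110 = 2·55. Since 4191 ≡ 7 (mod 8), (2|4191) = +1. Now have (55|4191).
Both 55 ≡ 3 and 4191 ≡ 3 (mod 4), so reciprocity gives (55|4191) = -(4191|55). Reduce: 4191 ≡ 11 (mod 55). Now have -(11|55).
Both 11 ≡ 3 and 55 ≡ 3 (mod 4), so reciprocity gives (11|55) = -(55|11). Reduce: 55 ≡ 0 (mod 11). Now have (0|11).
The numerator is now 0 with denominator 11 > 1: the symbol is 0.

0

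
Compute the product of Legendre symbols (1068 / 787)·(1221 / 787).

By multiplicativity, (1068·1221 / 787) = (1068 / 787)·(1221 / 787).
First factor (1068 / 787):
(1068 / 787)
  = (281 / 787)    [1068 ≡ 281 mod 787]
  = (787 / 281)    [QR: 281 ≡ 1 mod 4, sign kept]
  = (225 / 281)    [787 ≡ 225 mod 281]
  = (281 / 225)    [QR: 225 ≡ 1 mod 4, sign kept]
  = (56 / 225)    [281 ≡ 56 mod 225]
  = (7 / 225)    [225 ≡ 1 mod 8 ⇒ (2 / 225)^3 = +1]
  = (225 / 7)    [QR: 225 ≡ 1 mod 4, sign kept]
  = (1 / 7)    [225 ≡ 1 mod 7]
  = 1    [(1 / 7) = 1]
Second factor (1221 / 787):
(1221 / 787)
  = (434 / 787)    [1221 ≡ 434 mod 787]
  = -(217 / 787)    [787 ≡ 3 mod 8 ⇒ (2 / 787) = -1]
  = -(787 / 217)    [QR: 217 ≡ 1 mod 4, sign kept]
  = -(136 / 217)    [787 ≡ 136 mod 217]
  = -(17 / 217)    [217 ≡ 1 mod 8 ⇒ (2 / 217)^3 = +1]
  = -(217 / 17)    [QR: 17 ≡ 1 mod 4, sign kept]
  = -(13 / 17)    [217 ≡ 13 mod 17]
  = -(17 / 13)    [QR: 13 ≡ 1 mod 4, sign kept]
  = -(4 / 13)    [17 ≡ 4 mod 13]
  = -(1 / 13)    [13 ≡ 5 mod 8 ⇒ (2 / 13)^2 = +1]
  = -1    [(1 / 13) = 1]
Product: (1)·(-1) = -1.

-1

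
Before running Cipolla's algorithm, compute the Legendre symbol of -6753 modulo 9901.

1

Pull out -1: (-6753 / 9901) = (-1 / 9901)·(6753 / 9901). Since 9901 ≡ 1 (mod 4), (-1 / 9901) = +1. Now have (6753 / 9901).
6753 ≡ 1 (mod 4), so quadratic reciprocity gives (6753 / 9901) = (9901 / 6753). Reduce: 9901 ≡ 3148 (mod 6753). Now have (3148 / 6753).
Factor out 2: 3148 = 2^2·787. Since 6753 ≡ 1 (mod 8), (2 / 6753) = +1, and (2 / 6753)^2 = +1. Now have (787 / 6753).
6753 ≡ 1 (mod 4), so quadratic reciprocity gives (787 / 6753) = (6753 / 787). Reduce: 6753 ≡ 457 (mod 787). Now have (457 / 787).
457 ≡ 1 (mod 4), so quadratic reciprocity gives (457 / 787) = (787 / 457). Reduce: 787 ≡ 330 (mod 457). Now have (330 / 457).
Factor out 2: 330 = 2·165. Since 457 ≡ 1 (mod 8), (2 / 457) = +1. Now have (165 / 457).
165 ≡ 1 (mod 4), so quadratic reciprocity gives (165 / 457) = (457 / 165). Reduce: 457 ≡ 127 (mod 165). Now have (127 / 165).
165 ≡ 1 (mod 4), so quadratic reciprocity gives (127 / 165) = (165 / 127). Reduce: 165 ≡ 38 (mod 127). Now have (38 / 127).
Factor out 2: 38 = 2·19. Since 127 ≡ 7 (mod 8), (2 / 127) = +1. Now have (19 / 127).
Both 19 ≡ 3 and 127 ≡ 3 (mod 4), so reciprocity gives (19 / 127) = -(127 / 19). Reduce: 127 ≡ 13 (mod 19). Now have -(13 / 19).
13 ≡ 1 (mod 4), so quadratic reciprocity gives (13 / 19) = (19 / 13). Reduce: 19 ≡ 6 (mod 13). Now have -(6 / 13).
Factor out 2: 6 = 2·3. Since 13 ≡ 5 (mod 8), (2 / 13) = -1. Now have (3 / 13).
13 ≡ 1 (mod 4), so quadratic reciprocity gives (3 / 13) = (13 / 3). Reduce: 13 ≡ 1 (mod 3). Now have (1 / 3).
(1 / 3) = 1. Collecting the sign factors: 1.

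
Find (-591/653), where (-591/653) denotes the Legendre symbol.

Reduce the numerator: -591 ≡ 62 (mod 653), so (-591/653) = (62/653).
Factor out 2: 62 = 2·31. Since 653 ≡ 5 (mod 8), (2/653) = -1. Now have -(31/653).
653 ≡ 1 (mod 4), so quadratic reciprocity gives (31/653) = (653/31). Reduce: 653 ≡ 2 (mod 31). Now have -(2/31).
Factor out 2: 2 = 2. Since 31 ≡ 7 (mod 8), (2/31) = +1. Now have -(1/31).
(1/31) = 1. Collecting the sign factors: -1.

-1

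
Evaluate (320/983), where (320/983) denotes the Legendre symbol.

Factor out 2: 320 = 2^6·5. Since 983 ≡ 7 (mod 8), (2/983) = +1, and (2/983)^6 = +1. Now have (5/983).
5 ≡ 1 (mod 4), so quadratic reciprocity gives (5/983) = (983/5). Reduce: 983 ≡ 3 (mod 5). Now have (3/5).
5 ≡ 1 (mod 4), so quadratic reciprocity gives (3/5) = (5/3). Reduce: 5 ≡ 2 (mod 3). Now have (2/3).
Factor out 2: 2 = 2. Since 3 ≡ 3 (mod 8), (2/3) = -1. Now have -(1/3).
(1/3) = 1. Collecting the sign factors: -1.

-1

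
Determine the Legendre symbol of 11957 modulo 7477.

1

Reduce the numerator: 11957 ≡ 4480 (mod 7477), so (11957 / 7477) = (4480 / 7477).
Factor out 2: 4480 = 2^7·35. Since 7477 ≡ 5 (mod 8), (2 / 7477) = -1, and (2 / 7477)^7 = -1. Now have -(35 / 7477).
7477 ≡ 1 (mod 4), so quadratic reciprocity gives (35 / 7477) = (7477 / 35). Reduce: 7477 ≡ 22 (mod 35). Now have -(22 / 35).
Factor out 2: 22 = 2·11. Since 35 ≡ 3 (mod 8), (2 / 35) = -1. Now have (11 / 35).
Both 11 ≡ 3 and 35 ≡ 3 (mod 4), so reciprocity gives (11 / 35) = -(35 / 11). Reduce: 35 ≡ 2 (mod 11). Now have -(2 / 11).
Factor out 2: 2 = 2. Since 11 ≡ 3 (mod 8), (2 / 11) = -1. Now have (1 / 11).
(1 / 11) = 1. Collecting the sign factors: 1.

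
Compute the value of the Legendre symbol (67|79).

(67|79)
  = -(79|67)    [QR: both ≡ 3 mod 4, sign flips]
  = -(12|67)    [79 ≡ 12 mod 67]
  = -(3|67)    [67 ≡ 3 mod 8 ⇒ (2|67)^2 = +1]
  = (67|3)    [QR: both ≡ 3 mod 4, sign flips]
  = (1|3)    [67 ≡ 1 mod 3]
  = 1    [(1|3) = 1]

1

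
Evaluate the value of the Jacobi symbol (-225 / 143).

Pull out -1: (-225 / 143) = (-1 / 143)·(225 / 143). Since 143 ≡ 3 (mod 4), (-1 / 143) = -1. Now have -(225 / 143).
Reduce the numerator: 225 ≡ 82 (mod 143), so (225 / 143) = (82 / 143).
Factor out 2: 82 = 2·41. Since 143 ≡ 7 (mod 8), (2 / 143) = +1. Now have -(41 / 143).
41 ≡ 1 (mod 4), so quadratic reciprocity gives (41 / 143) = (143 / 41). Reduce: 143 ≡ 20 (mod 41). Now have -(20 / 41).
Factor out 2: 20 = 2^2·5. Since 41 ≡ 1 (mod 8), (2 / 41) = +1, and (2 / 41)^2 = +1. Now have -(5 / 41).
5 ≡ 1 (mod 4), so quadratic reciprocity gives (5 / 41) = (41 / 5). Reduce: 41 ≡ 1 (mod 5). Now have -(1 / 5).
(1 / 5) = 1. Collecting the sign factors: -1.

-1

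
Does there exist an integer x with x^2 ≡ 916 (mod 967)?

yes

Factor out 2: 916 = 2^2·229. Since 967 ≡ 7 (mod 8), (2|967) = +1, and (2|967)^2 = +1. Now have (229|967).
229 ≡ 1 (mod 4), so quadratic reciprocity gives (229|967) = (967|229). Reduce: 967 ≡ 51 (mod 229). Now have (51|229).
229 ≡ 1 (mod 4), so quadratic reciprocity gives (51|229) = (229|51). Reduce: 229 ≡ 25 (mod 51). Now have (25|51).
25 ≡ 1 (mod 4), so quadratic reciprocity gives (25|51) = (51|25). Reduce: 51 ≡ 1 (mod 25). Now have (1|25).
(1|25) = 1. Collecting the sign factors: 1.
The Legendre symbol is 1, so x^2 ≡ 916 (mod 967) has solution.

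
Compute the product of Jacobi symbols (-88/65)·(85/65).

0

By multiplicativity, (-88·85/65) = (-88/65)·(85/65).
First factor (-88/65):
Reduce the numerator: -88 ≡ 42 (mod 65), so (-88/65) = (42/65).
Factor out 2: 42 = 2·21. Since 65 ≡ 1 (mod 8), (2/65) = +1. Now have (21/65).
21 ≡ 1 (mod 4), so quadratic reciprocity gives (21/65) = (65/21). Reduce: 65 ≡ 2 (mod 21). Now have (2/21).
Factor out 2: 2 = 2. Since 21 ≡ 5 (mod 8), (2/21) = -1. Now have -(1/21).
(1/21) = 1. Collecting the sign factors: -1.
Second factor (85/65):
Reduce the numerator: 85 ≡ 20 (mod 65), so (85/65) = (20/65).
Factor out 2: 20 = 2^2·5. Since 65 ≡ 1 (mod 8), (2/65) = +1, and (2/65)^2 = +1. Now have (5/65).
5 ≡ 1 (mod 4), so quadratic reciprocity gives (5/65) = (65/5). Reduce: 65 ≡ 0 (mod 5). Now have (0/5).
The numerator is now 0 with denominator 5 > 1: the symbol is 0.
Product: (-1)·(0) = 0.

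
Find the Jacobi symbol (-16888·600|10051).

By multiplicativity, (-16888·600|10051) = (-16888|10051)·(600|10051).
First factor (-16888|10051):
Reduce the numerator: -16888 ≡ 3214 (mod 10051), so (-16888|10051) = (3214|10051).
Factor out 2: 3214 = 2·1607. Since 10051 ≡ 3 (mod 8), (2|10051) = -1. Now have -(1607|10051).
Both 1607 ≡ 3 and 10051 ≡ 3 (mod 4), so reciprocity gives (1607|10051) = -(10051|1607). Reduce: 10051 ≡ 409 (mod 1607). Now have (409|1607).
409 ≡ 1 (mod 4), so quadratic reciprocity gives (409|1607) = (1607|409). Reduce: 1607 ≡ 380 (mod 409). Now have (380|409).
Factor out 2: 380 = 2^2·95. Since 409 ≡ 1 (mod 8), (2|409) = +1, and (2|409)^2 = +1. Now have (95|409).
409 ≡ 1 (mod 4), so quadratic reciprocity gives (95|409) = (409|95). Reduce: 409 ≡ 29 (mod 95). Now have (29|95).
29 ≡ 1 (mod 4), so quadratic reciprocity gives (29|95) = (95|29). Reduce: 95 ≡ 8 (mod 29). Now have (8|29).
Factor out 2: 8 = 2^3. Since 29 ≡ 5 (mod 8), (2|29) = -1, and (2|29)^3 = -1. Now have -(1|29).
(1|29) = 1. Collecting the sign factors: -1.
Second factor (600|10051):
Factor out 2: 600 = 2^3·75. Since 10051 ≡ 3 (mod 8), (2|10051) = -1, and (2|10051)^3 = -1. Now have -(75|10051).
Both 75 ≡ 3 and 10051 ≡ 3 (mod 4), so reciprocity gives (75|10051) = -(10051|75). Reduce: 10051 ≡ 1 (mod 75). Now have (1|75).
(1|75) = 1. Collecting the sign factors: 1.
Product: (-1)·(1) = -1.

-1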